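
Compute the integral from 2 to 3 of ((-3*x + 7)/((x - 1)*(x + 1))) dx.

-8*log(2) + 5*log(3)

Factor the denominator: x**2 - 1 = (x + 1)(x - 1).
Partial fractions: (-3*x + 7)/((x - 1)*(x + 1)) = -5/(x + 1) + 2/(x - 1).
An antiderivative is F(x) = 2*log(x - 1) - 5*log(x + 1).
Then F(3) - F(2) = (-8*log(2)) - (-5*log(3)) = -8*log(2) + 5*log(3).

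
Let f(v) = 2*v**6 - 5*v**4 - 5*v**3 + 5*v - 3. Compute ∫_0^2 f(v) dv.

By the power rule, an antiderivative is F(v) = 2*v**7/7 - v**5 - 5*v**4/4 + 5*v**2/2 - 3*v.
Then F(2) - F(0) = (-80/7) - (0) = -80/7.

-80/7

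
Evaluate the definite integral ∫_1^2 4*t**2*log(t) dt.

-28/9 + 32*log(2)/3

Integrate by parts once (u = ln t, dv = 4*t**2 dt).
An antiderivative is F(t) = 4*t**3*(3*log(t) - 1)/9.
Then F(2) - F(1) = (-32/9 + 32*log(2)/3) - (-4/9) = -28/9 + 32*log(2)/3.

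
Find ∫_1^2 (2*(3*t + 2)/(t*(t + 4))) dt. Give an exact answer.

-5*log(5) + 6*log(2) + 5*log(3)

Factor the denominator: t**2 + 4*t = (t + 4)t.
Partial fractions: 2*(3*t + 2)/(t*(t + 4)) = 5/(t + 4) + 1/t.
An antiderivative is F(t) = log(t) + 5*log(t + 4).
Then F(2) - F(1) = (6*log(2) + 5*log(3)) - (5*log(5)) = -5*log(5) + 6*log(2) + 5*log(3).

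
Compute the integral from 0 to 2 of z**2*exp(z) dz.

Integrate by parts twice (u = z^2, dv = exp(z) dz).
An antiderivative is F(z) = (z**2 - 2*z + 2)*exp(z).
Then F(2) - F(0) = (2*exp(2)) - (2) = -2 + 2*exp(2).

-2 + 2*exp(2)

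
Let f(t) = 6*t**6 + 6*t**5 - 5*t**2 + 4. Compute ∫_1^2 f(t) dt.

By the power rule, an antiderivative is F(t) = 6*t**7/7 + t**6 - 5*t**3/3 + 4*t.
Then F(2) - F(1) = (3536/21) - (88/21) = 3448/21.

3448/21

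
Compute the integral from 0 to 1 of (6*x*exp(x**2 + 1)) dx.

Let u = x**2 + 1, so du = 2*x dx. When x = 0, u = 1; when x = 1, u = 2.
The integral becomes 3·∫ exp(u) du from 1 to 2, with antiderivative 3*exp(u).
Back in x: F(x) = 3*exp(x**2 + 1).
Then F(1) - F(0) = (3*exp(2)) - (3*exp(1)) = 3*exp(1)*(-1 + exp(1)).

3*E*(-1 + E)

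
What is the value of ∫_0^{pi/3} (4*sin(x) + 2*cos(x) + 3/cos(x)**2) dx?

An antiderivative is F(x) = 2*sin(x) - 4*cos(x) + 3*tan(x).
Then F(pi/3) - F(0) = (-2 + 4*sqrt(3)) - (-4) = 2 + 4*sqrt(3).

2 + 4*sqrt(3)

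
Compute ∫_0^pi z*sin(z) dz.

Integrate by parts once (u = z, dv = sin(z) dz).
An antiderivative is F(z) = -z*cos(z) + sin(z).
Then F(pi) - F(0) = (pi) - (0) = pi.

pi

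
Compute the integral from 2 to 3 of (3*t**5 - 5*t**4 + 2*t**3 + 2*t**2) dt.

500/3

By the power rule, an antiderivative is F(t) = t**6/2 - t**5 + t**4/2 + 2*t**3/3.
Then F(3) - F(2) = (180) - (40/3) = 500/3.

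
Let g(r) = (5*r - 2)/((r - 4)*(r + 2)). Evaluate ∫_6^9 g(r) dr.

Factor the denominator: r**2 - 2*r - 8 = (r + 2)(r - 4).
Partial fractions: (5*r - 2)/((r - 4)*(r + 2)) = 2/(r + 2) + 3/(r - 4).
An antiderivative is F(r) = 3*log(r - 4) + 2*log(r + 2).
Then F(9) - F(6) = (2*log(11) + 3*log(5)) - (9*log(2)) = -9*log(2) + 2*log(11) + 3*log(5).

-9*log(2) + 2*log(11) + 3*log(5)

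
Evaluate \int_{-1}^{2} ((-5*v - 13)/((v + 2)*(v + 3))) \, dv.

Factor the denominator: v**2 + 5*v + 6 = (v + 3)(v + 2).
Partial fractions: (-5*v - 13)/((v + 2)*(v + 3)) = -2/(v + 3) - 3/(v + 2).
An antiderivative is F(v) = -3*log(v + 2) - 2*log(v + 3).
Then F(2) - F(-1) = (-6*log(2) - 2*log(5)) - (-log(4)) = -2*log(5) - 4*log(2).

-2*log(5) - 4*log(2)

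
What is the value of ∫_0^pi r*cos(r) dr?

-2

Integrate by parts once (u = r, dv = cos(r) dr).
An antiderivative is F(r) = r*sin(r) + cos(r).
Then F(pi) - F(0) = (-1) - (1) = -2.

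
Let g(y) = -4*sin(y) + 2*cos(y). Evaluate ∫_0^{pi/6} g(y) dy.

-3 + 2*sqrt(3)

An antiderivative is F(y) = 2*sin(y) + 4*cos(y).
Then F(pi/6) - F(0) = (1 + 2*sqrt(3)) - (4) = -3 + 2*sqrt(3).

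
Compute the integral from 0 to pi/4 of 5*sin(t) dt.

An antiderivative is F(t) = -5*cos(t).
Then F(pi/4) - F(0) = (-5*sqrt(2)/2) - (-5) = 5 - 5*sqrt(2)/2.

5 - 5*sqrt(2)/2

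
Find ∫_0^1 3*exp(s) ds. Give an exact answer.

-3 + 3*E

An antiderivative is F(s) = 3*exp(s).
Then F(1) - F(0) = (3*E) - (3) = -3 + 3*E.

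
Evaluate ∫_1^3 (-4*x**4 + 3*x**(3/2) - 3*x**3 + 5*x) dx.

-1174/5 + 54*sqrt(3)/5

By the power rule, an antiderivative is F(x) = 6*x**(5/2)/5 - 4*x**5/5 - 3*x**4/4 + 5*x**2/2.
Then F(3) - F(1) = (-4653/20 + 54*sqrt(3)/5) - (43/20) = -1174/5 + 54*sqrt(3)/5.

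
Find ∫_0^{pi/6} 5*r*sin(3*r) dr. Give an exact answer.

5/9

Integrate by parts once (u = r, dv = 5*sin(3*r) dr).
An antiderivative is F(r) = -5*r*cos(3*r)/3 + 5*sin(3*r)/9.
Then F(pi/6) - F(0) = (5/9) - (0) = 5/9.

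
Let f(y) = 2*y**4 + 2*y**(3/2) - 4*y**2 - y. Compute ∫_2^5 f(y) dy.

By the power rule, an antiderivative is F(y) = 4*y**(5/2)/5 + 2*y**5/5 - 4*y**3/3 - y**2/2.
Then F(5) - F(2) = (20*sqrt(5) + 6425/6) - (2/15 + 16*sqrt(2)/5) = -16*sqrt(2)/5 + 20*sqrt(5) + 10707/10.

-16*sqrt(2)/5 + 20*sqrt(5) + 10707/10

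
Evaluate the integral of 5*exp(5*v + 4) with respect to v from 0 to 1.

Let u = 5*v + 4, so du = 5 dv. When v = 0, u = 4; when v = 1, u = 9.
The integral becomes ∫ exp(u) du from 4 to 9, with antiderivative exp(u).
Back in v: F(v) = exp(5*v + 4).
Then F(1) - F(0) = (exp(9)) - (exp(4)) = -exp(4) + exp(9).

-exp(4) + exp(9)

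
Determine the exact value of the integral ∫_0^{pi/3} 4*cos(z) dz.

2*sqrt(3)

An antiderivative is F(z) = 4*sin(z).
Then F(pi/3) - F(0) = (2*sqrt(3)) - (0) = 2*sqrt(3).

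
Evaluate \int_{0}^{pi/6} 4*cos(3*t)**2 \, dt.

pi/3

Use the identity cos^2(3*t) = (1 + cos(6*t))/2.
An antiderivative is F(t) = 2*t + sin(6*t)/3.
Then F(pi/6) - F(0) = (pi/3) - (0) = pi/3.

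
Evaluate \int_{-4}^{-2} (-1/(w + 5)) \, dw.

-log(3)

An antiderivative is F(w) = -log(w + 5).
Then F(-2) - F(-4) = (-log(3)) - (0) = -log(3).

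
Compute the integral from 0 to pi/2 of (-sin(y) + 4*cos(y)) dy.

3

An antiderivative is F(y) = 4*sin(y) + cos(y).
Then F(pi/2) - F(0) = (4) - (1) = 3.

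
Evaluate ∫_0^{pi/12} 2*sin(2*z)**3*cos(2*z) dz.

Let u = sin(2*z), so du = 2*cos(2*z) dz. When z = 0, u = 0; when z = pi/12, u = 1/2.
The integral becomes ∫ u**3 du from 0 to 1/2, with antiderivative u**4/4.
Back in z: F(z) = sin(2*z)**4/4.
Then F(pi/12) - F(0) = (1/64) - (0) = 1/64.

1/64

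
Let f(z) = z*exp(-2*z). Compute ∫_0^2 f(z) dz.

(-5 + exp(4))*exp(-4)/4

Integrate by parts once (u = z, dv = exp(-2*z) dz).
An antiderivative is F(z) = (-2*z - 1)*exp(-2*z)/4.
Then F(2) - F(0) = (-5*exp(-4)/4) - (-1/4) = (-5 + exp(4))*exp(-4)/4.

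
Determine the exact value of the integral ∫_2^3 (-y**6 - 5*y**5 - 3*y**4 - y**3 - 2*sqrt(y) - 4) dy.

-417967/420 - 4*sqrt(3) + 8*sqrt(2)/3

By the power rule, an antiderivative is F(y) = -y**7/7 - 5*y**6/6 - 3*y**5/5 - y**4/4 - 4*y**(3/2)/3 - 4*y.
Then F(3) - F(2) = (-153717/140 - 4*sqrt(3)) - (-10796/105 - 8*sqrt(2)/3) = -417967/420 - 4*sqrt(3) + 8*sqrt(2)/3.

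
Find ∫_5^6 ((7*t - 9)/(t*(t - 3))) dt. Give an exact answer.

Factor the denominator: t**2 - 3*t = t(t - 3).
Partial fractions: (7*t - 9)/(t*(t - 3)) = 3/t + 4/(t - 3).
An antiderivative is F(t) = 3*log(t) + 4*log(t - 3).
Then F(6) - F(5) = (3*log(2) + 7*log(3)) - (4*log(2) + 3*log(5)) = -3*log(5) - log(2) + 7*log(3).

-3*log(5) - log(2) + 7*log(3)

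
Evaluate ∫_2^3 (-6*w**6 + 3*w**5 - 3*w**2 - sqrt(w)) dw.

By the power rule, an antiderivative is F(w) = -6*w**7/7 + w**6/2 - 2*w**(3/2)/3 - w**3.
Then F(3) - F(2) = (-21519/14 - 2*sqrt(3)) - (-600/7 - 4*sqrt(2)/3) = -20319/14 - 2*sqrt(3) + 4*sqrt(2)/3.

-20319/14 - 2*sqrt(3) + 4*sqrt(2)/3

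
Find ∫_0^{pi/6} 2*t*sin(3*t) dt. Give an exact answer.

Integrate by parts once (u = t, dv = 2*sin(3*t) dt).
An antiderivative is F(t) = -2*t*cos(3*t)/3 + 2*sin(3*t)/9.
Then F(pi/6) - F(0) = (2/9) - (0) = 2/9.

2/9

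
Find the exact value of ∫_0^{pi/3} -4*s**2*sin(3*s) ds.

Integrate by parts twice (u = s^2, dv = -4*sin(3*s) ds).
An antiderivative is F(s) = 4*s**2*cos(3*s)/3 - 8*s*sin(3*s)/9 - 8*cos(3*s)/27.
Then F(pi/3) - F(0) = (8/27 - 4*pi**2/27) - (-8/27) = 16/27 - 4*pi**2/27.

16/27 - 4*pi**2/27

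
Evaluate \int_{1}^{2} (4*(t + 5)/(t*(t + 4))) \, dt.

log(80/3)

Factor the denominator: t**2 + 4*t = (t + 4)t.
Partial fractions: 4*(t + 5)/(t*(t + 4)) = -1/(t + 4) + 5/t.
An antiderivative is F(t) = 5*log(t) - log(t + 4).
Then F(2) - F(1) = (log(16/3)) - (-log(5)) = log(80/3).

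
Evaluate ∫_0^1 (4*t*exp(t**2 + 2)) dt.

Let u = t**2 + 2, so du = 2*t dt. When t = 0, u = 2; when t = 1, u = 3.
The integral becomes 2·∫ exp(u) du from 2 to 3, with antiderivative 2*exp(u).
Back in t: F(t) = 2*exp(t**2 + 2).
Then F(1) - F(0) = (2*exp(3)) - (2*exp(2)) = -2*(1 - exp(1))*exp(2).

-2*(1 - exp(1))*exp(2)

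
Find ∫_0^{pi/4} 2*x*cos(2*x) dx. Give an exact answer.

-1/2 + pi/4

Integrate by parts once (u = x, dv = 2*cos(2*x) dx).
An antiderivative is F(x) = x*sin(2*x) + cos(2*x)/2.
Then F(pi/4) - F(0) = (pi/4) - (1/2) = -1/2 + pi/4.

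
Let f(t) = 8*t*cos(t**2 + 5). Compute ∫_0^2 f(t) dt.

Let u = t**2 + 5, so du = 2*t dt. When t = 0, u = 5; when t = 2, u = 9.
The integral becomes 4·∫ cos(u) du from 5 to 9, with antiderivative 4*sin(u).
Back in t: F(t) = 4*sin(t**2 + 5).
Then F(2) - F(0) = (4*sin(9)) - (4*sin(5)) = 4*sin(9) - 4*sin(5).

4*sin(9) - 4*sin(5)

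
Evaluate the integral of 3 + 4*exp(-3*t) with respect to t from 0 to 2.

22/3 - 4*exp(-6)/3

An antiderivative is F(t) = 3*t - 4*exp(-3*t)/3.
Then F(2) - F(0) = (6 - 4*exp(-6)/3) - (-4/3) = 22/3 - 4*exp(-6)/3.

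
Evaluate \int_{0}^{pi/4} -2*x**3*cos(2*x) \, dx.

Integrate by parts 3 times (u = x^3, dv = -2*cos(2*x) dx).
An antiderivative is F(x) = -x**3*sin(2*x) - 3*x**2*cos(2*x)/2 + 3*x*sin(2*x)/2 + 3*cos(2*x)/4.
Then F(pi/4) - F(0) = (pi*(24 - pi**2)/64) - (3/4) = -3/4 - pi**3/64 + 3*pi/8.

-3/4 - pi**3/64 + 3*pi/8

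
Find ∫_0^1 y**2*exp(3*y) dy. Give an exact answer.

Integrate by parts twice (u = y^2, dv = exp(3*y) dy).
An antiderivative is F(y) = (9*y**2 - 6*y + 2)*exp(3*y)/27.
Then F(1) - F(0) = (5*exp(3)/27) - (2/27) = -2/27 + 5*exp(3)/27.

-2/27 + 5*exp(3)/27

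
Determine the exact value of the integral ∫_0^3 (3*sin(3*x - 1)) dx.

Let u = 3*x - 1, so du = 3 dx. When x = 0, u = -1; when x = 3, u = 8.
The integral becomes ∫ sin(u) du from -1 to 8, with antiderivative -cos(u).
Back in x: F(x) = -cos(3*x - 1).
Then F(3) - F(0) = (-cos(8)) - (-cos(1)) = -cos(8) + cos(1).

-cos(8) + cos(1)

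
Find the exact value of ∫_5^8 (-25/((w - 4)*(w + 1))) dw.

-15*log(2) + 5*log(3)

Factor the denominator: w**2 - 3*w - 4 = (w + 1)(w - 4).
Partial fractions: -25/((w - 4)*(w + 1)) = 5/(w + 1) - 5/(w - 4).
An antiderivative is F(w) = -5*log(w - 4) + 5*log(w + 1).
Then F(8) - F(5) = (-10*log(2) + 10*log(3)) - (5*log(2) + 5*log(3)) = -15*log(2) + 5*log(3).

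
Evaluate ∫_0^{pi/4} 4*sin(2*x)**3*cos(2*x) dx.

Let u = sin(2*x), so du = 2*cos(2*x) dx. When x = 0, u = 0; when x = pi/4, u = 1.
The integral becomes 2·∫ u**3 du from 0 to 1, with antiderivative u**4/2.
Back in x: F(x) = sin(2*x)**4/2.
Then F(pi/4) - F(0) = (1/2) - (0) = 1/2.

1/2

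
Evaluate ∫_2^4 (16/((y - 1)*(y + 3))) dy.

-4*log(7) + 4*log(3) + 4*log(5)

Factor the denominator: y**2 + 2*y - 3 = (y + 3)(y - 1).
Partial fractions: 16/((y - 1)*(y + 3)) = -4/(y + 3) + 4/(y - 1).
An antiderivative is F(y) = 4*log(y - 1) - 4*log(y + 3).
Then F(4) - F(2) = (-4*log(7) + 4*log(3)) - (-4*log(5)) = -4*log(7) + 4*log(3) + 4*log(5).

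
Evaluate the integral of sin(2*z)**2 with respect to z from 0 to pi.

pi/2

Use the identity sin^2(2*z) = (1 - cos(4*z))/2.
An antiderivative is F(z) = z/2 - sin(4*z)/8.
Then F(pi) - F(0) = (pi/2) - (0) = pi/2.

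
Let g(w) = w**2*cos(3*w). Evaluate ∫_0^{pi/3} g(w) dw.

-2*pi/27

Integrate by parts twice (u = w^2, dv = cos(3*w) dw).
An antiderivative is F(w) = w**2*sin(3*w)/3 + 2*w*cos(3*w)/9 - 2*sin(3*w)/27.
Then F(pi/3) - F(0) = (-2*pi/27) - (0) = -2*pi/27.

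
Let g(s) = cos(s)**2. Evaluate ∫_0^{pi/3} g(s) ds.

sqrt(3)/8 + pi/6

Use the identity cos^2(s) = (1 + cos(2*s))/2.
An antiderivative is F(s) = s/2 + sin(2*s)/4.
Then F(pi/3) - F(0) = (sqrt(3)/8 + pi/6) - (0) = sqrt(3)/8 + pi/6.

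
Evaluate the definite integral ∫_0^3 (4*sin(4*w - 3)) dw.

cos(3) - cos(9)

Let u = 4*w - 3, so du = 4 dw. When w = 0, u = -3; when w = 3, u = 9.
The integral becomes ∫ sin(u) du from -3 to 9, with antiderivative -cos(u).
Back in w: F(w) = -cos(4*w - 3).
Then F(3) - F(0) = (-cos(9)) - (-cos(3)) = cos(3) - cos(9).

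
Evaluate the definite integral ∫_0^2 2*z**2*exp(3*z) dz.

Integrate by parts twice (u = z^2, dv = 2*exp(3*z) dz).
An antiderivative is F(z) = (18*z**2 - 12*z + 4)*exp(3*z)/27.
Then F(2) - F(0) = (52*exp(6)/27) - (4/27) = -4/27 + 52*exp(6)/27.

-4/27 + 52*exp(6)/27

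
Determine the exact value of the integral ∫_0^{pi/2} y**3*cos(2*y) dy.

3/4 - 3*pi**2/16

Integrate by parts 3 times (u = y^3, dv = cos(2*y) dy).
An antiderivative is F(y) = y**3*sin(2*y)/2 + 3*y**2*cos(2*y)/4 - 3*y*sin(2*y)/4 - 3*cos(2*y)/8.
Then F(pi/2) - F(0) = (3/8 - 3*pi**2/16) - (-3/8) = 3/4 - 3*pi**2/16.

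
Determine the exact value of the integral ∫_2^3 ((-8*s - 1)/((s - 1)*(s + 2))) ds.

Factor the denominator: s**2 + s - 2 = (s + 2)(s - 1).
Partial fractions: (-8*s - 1)/((s - 1)*(s + 2)) = -5/(s + 2) - 3/(s - 1).
An antiderivative is F(s) = -3*log(s - 1) - 5*log(s + 2).
Then F(3) - F(2) = (-5*log(5) - 3*log(2)) - (-10*log(2)) = -5*log(5) + 7*log(2).

-5*log(5) + 7*log(2)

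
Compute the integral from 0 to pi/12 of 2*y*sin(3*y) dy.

sqrt(2)*(4 - pi)/36

Integrate by parts once (u = y, dv = 2*sin(3*y) dy).
An antiderivative is F(y) = -2*y*cos(3*y)/3 + 2*sin(3*y)/9.
Then F(pi/12) - F(0) = (sqrt(2)*(4 - pi)/36) - (0) = sqrt(2)*(4 - pi)/36.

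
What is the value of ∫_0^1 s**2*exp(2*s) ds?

-1/4 + exp(2)/4

Integrate by parts twice (u = s^2, dv = exp(2*s) ds).
An antiderivative is F(s) = (2*s**2 - 2*s + 1)*exp(2*s)/4.
Then F(1) - F(0) = (exp(2)/4) - (1/4) = -1/4 + exp(2)/4.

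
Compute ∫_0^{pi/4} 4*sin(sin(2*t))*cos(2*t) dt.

2 - 2*cos(1)

Let u = sin(2*t), so du = 2*cos(2*t) dt. When t = 0, u = 0; when t = pi/4, u = 1.
The integral becomes 2·∫ sin(u) du from 0 to 1, with antiderivative -2*cos(u).
Back in t: F(t) = -2*cos(sin(2*t)).
Then F(pi/4) - F(0) = (-2*cos(1)) - (-2) = 2 - 2*cos(1).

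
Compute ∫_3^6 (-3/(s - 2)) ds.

An antiderivative is F(s) = -3*log(s - 2).
Then F(6) - F(3) = (-log(64)) - (0) = -log(64).

-log(64)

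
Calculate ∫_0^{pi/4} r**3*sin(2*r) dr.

Integrate by parts 3 times (u = r^3, dv = sin(2*r) dr).
An antiderivative is F(r) = -r**3*cos(2*r)/2 + 3*r**2*sin(2*r)/4 + 3*r*cos(2*r)/4 - 3*sin(2*r)/8.
Then F(pi/4) - F(0) = (-3/8 + 3*pi**2/64) - (0) = -3/8 + 3*pi**2/64.

-3/8 + 3*pi**2/64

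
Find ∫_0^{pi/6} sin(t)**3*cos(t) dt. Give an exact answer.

1/64

Let u = sin(t), so du = cos(t) dt. When t = 0, u = 0; when t = pi/6, u = 1/2.
The integral becomes ∫ u**3 du from 0 to 1/2, with antiderivative u**4/4.
Back in t: F(t) = sin(t)**4/4.
Then F(pi/6) - F(0) = (1/64) - (0) = 1/64.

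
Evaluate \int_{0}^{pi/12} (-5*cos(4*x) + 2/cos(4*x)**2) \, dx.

-sqrt(3)/8

An antiderivative is F(x) = -5*sin(4*x)/4 + tan(4*x)/2.
Then F(pi/12) - F(0) = (-sqrt(3)/8) - (0) = -sqrt(3)/8.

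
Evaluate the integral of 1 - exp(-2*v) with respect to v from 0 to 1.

An antiderivative is F(v) = v + exp(-2*v)/2.
Then F(1) - F(0) = (exp(-2)/2 + 1) - (1/2) = (1 + exp(2))*exp(-2)/2.

(1 + exp(2))*exp(-2)/2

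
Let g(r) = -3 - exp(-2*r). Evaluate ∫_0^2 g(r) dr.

An antiderivative is F(r) = -3*r + exp(-2*r)/2.
Then F(2) - F(0) = (-6 + exp(-4)/2) - (1/2) = -13/2 + exp(-4)/2.

-13/2 + exp(-4)/2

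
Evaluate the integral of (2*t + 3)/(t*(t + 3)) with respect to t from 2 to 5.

log(4)

Factor the denominator: t**2 + 3*t = (t + 3)t.
Partial fractions: (2*t + 3)/(t*(t + 3)) = 1/(t + 3) + 1/t.
An antiderivative is F(t) = log(t) + log(t + 3).
Then F(5) - F(2) = (log(40)) - (log(10)) = log(4).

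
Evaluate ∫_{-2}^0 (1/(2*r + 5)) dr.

An antiderivative is F(r) = log(2*r + 5)/2.
Then F(0) - F(-2) = (log(5)/2) - (0) = log(5)/2.

log(5)/2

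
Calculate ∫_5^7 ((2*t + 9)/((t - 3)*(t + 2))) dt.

Factor the denominator: t**2 - t - 6 = (t + 2)(t - 3).
Partial fractions: (2*t + 9)/((t - 3)*(t + 2)) = -1/(t + 2) + 3/(t - 3).
An antiderivative is F(t) = 3*log(t - 3) - log(t + 2).
Then F(7) - F(5) = (log(64/9)) - (log(8/7)) = log(56/9).

log(56/9)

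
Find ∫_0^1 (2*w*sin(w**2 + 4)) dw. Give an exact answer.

Let u = w**2 + 4, so du = 2*w dw. When w = 0, u = 4; when w = 1, u = 5.
The integral becomes ∫ sin(u) du from 4 to 5, with antiderivative -cos(u).
Back in w: F(w) = -cos(w**2 + 4).
Then F(1) - F(0) = (-cos(5)) - (-cos(4)) = cos(4) - cos(5).

cos(4) - cos(5)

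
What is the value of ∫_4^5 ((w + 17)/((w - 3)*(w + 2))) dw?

Factor the denominator: w**2 - w - 6 = (w + 2)(w - 3).
Partial fractions: (w + 17)/((w - 3)*(w + 2)) = -3/(w + 2) + 4/(w - 3).
An antiderivative is F(w) = 4*log(w - 3) - 3*log(w + 2).
Then F(5) - F(4) = (-3*log(7) + 4*log(2)) - (-3*log(3) - 3*log(2)) = -3*log(7) + 3*log(3) + 7*log(2).

-3*log(7) + 3*log(3) + 7*log(2)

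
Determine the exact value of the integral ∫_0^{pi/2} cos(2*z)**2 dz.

pi/4

Use the identity cos^2(2*z) = (1 + cos(4*z))/2.
An antiderivative is F(z) = z/2 + sin(4*z)/8.
Then F(pi/2) - F(0) = (pi/4) - (0) = pi/4.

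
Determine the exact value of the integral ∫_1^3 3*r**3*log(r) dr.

Integrate by parts once (u = ln r, dv = 3*r**3 dr).
An antiderivative is F(r) = 3*r**4*(4*log(r) - 1)/16.
Then F(3) - F(1) = (-243/16 + 243*log(3)/4) - (-3/16) = -15 + 243*log(3)/4.

-15 + 243*log(3)/4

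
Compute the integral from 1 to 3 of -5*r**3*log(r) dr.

25 - 405*log(3)/4

Integrate by parts once (u = ln r, dv = -5*r**3 dr).
An antiderivative is F(r) = -5*r**4*(4*log(r) - 1)/16.
Then F(3) - F(1) = (405/16 - 405*log(3)/4) - (5/16) = 25 - 405*log(3)/4.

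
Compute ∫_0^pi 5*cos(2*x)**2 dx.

5*pi/2

Use the identity cos^2(2*x) = (1 + cos(4*x))/2.
An antiderivative is F(x) = 5*x/2 + 5*sin(4*x)/8.
Then F(pi) - F(0) = (5*pi/2) - (0) = 5*pi/2.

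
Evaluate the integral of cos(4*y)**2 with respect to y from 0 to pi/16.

1/16 + pi/32

Use the identity cos^2(4*y) = (1 + cos(8*y))/2.
An antiderivative is F(y) = y/2 + sin(8*y)/16.
Then F(pi/16) - F(0) = (1/16 + pi/32) - (0) = 1/16 + pi/32.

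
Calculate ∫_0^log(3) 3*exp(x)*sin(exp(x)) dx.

3*cos(1) - 3*cos(3)

Let u = exp(x), so du = exp(x) dx. When x = 0, u = 1; when x = log(3), u = 3.
The integral becomes 3·∫ sin(u) du from 1 to 3, with antiderivative -3*cos(u).
Back in x: F(x) = -3*cos(exp(x)).
Then F(log(3)) - F(0) = (-3*cos(3)) - (-3*cos(1)) = 3*cos(1) - 3*cos(3).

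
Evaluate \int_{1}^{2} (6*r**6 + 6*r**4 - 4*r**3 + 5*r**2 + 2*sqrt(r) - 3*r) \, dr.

By the power rule, an antiderivative is F(r) = 6*r**7/7 + 6*r**5/5 - r**4 + 4*r**(3/2)/3 + 5*r**3/3 - 3*r**2/2.
Then F(2) - F(1) = (8*sqrt(2)/3 + 14642/105) - (179/70) = 8*sqrt(2)/3 + 28747/210.

8*sqrt(2)/3 + 28747/210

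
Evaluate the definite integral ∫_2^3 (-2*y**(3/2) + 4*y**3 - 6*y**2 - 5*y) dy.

-36*sqrt(3)/5 + 16*sqrt(2)/5 + 29/2

By the power rule, an antiderivative is F(y) = -4*y**(5/2)/5 + y**4 - 2*y**3 - 5*y**2/2.
Then F(3) - F(2) = (9/2 - 36*sqrt(3)/5) - (-10 - 16*sqrt(2)/5) = -36*sqrt(3)/5 + 16*sqrt(2)/5 + 29/2.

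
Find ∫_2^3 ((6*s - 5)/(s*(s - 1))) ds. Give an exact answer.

Factor the denominator: s**2 - s = s(s - 1).
Partial fractions: (6*s - 5)/(s*(s - 1)) = 5/s + 1/(s - 1).
An antiderivative is F(s) = 5*log(s) + log(s - 1).
Then F(3) - F(2) = (log(2) + 5*log(3)) - (log(32)) = -4*log(2) + 5*log(3).

-4*log(2) + 5*log(3)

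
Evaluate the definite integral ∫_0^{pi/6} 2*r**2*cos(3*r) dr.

Integrate by parts twice (u = r^2, dv = 2*cos(3*r) dr).
An antiderivative is F(r) = 2*r**2*sin(3*r)/3 + 4*r*cos(3*r)/9 - 4*sin(3*r)/27.
Then F(pi/6) - F(0) = (-4/27 + pi**2/54) - (0) = -4/27 + pi**2/54.

-4/27 + pi**2/54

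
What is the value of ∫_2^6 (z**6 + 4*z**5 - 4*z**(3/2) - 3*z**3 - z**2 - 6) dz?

-288*sqrt(6)/5 + 32*sqrt(2)/5 + 489864/7

By the power rule, an antiderivative is F(z) = z**7/7 + 2*z**6/3 - 8*z**(5/2)/5 - 3*z**4/4 - z**3/3 - 6*z.
Then F(6) - F(2) = (490104/7 - 288*sqrt(6)/5) - (240/7 - 32*sqrt(2)/5) = -288*sqrt(6)/5 + 32*sqrt(2)/5 + 489864/7.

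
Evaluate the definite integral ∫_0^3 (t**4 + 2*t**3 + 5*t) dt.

558/5

By the power rule, an antiderivative is F(t) = t**5/5 + t**4/2 + 5*t**2/2.
Then F(3) - F(0) = (558/5) - (0) = 558/5.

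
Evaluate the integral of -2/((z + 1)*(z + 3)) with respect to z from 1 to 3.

log(3/4)

Factor the denominator: z**2 + 4*z + 3 = (z + 3)(z + 1).
Partial fractions: -2/((z + 1)*(z + 3)) = 1/(z + 3) - 1/(z + 1).
An antiderivative is F(z) = -log(z + 1) + log(z + 3).
Then F(3) - F(1) = (log(3/2)) - (log(2)) = log(3/4).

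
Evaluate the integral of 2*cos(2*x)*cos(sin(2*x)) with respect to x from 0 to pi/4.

Let u = sin(2*x), so du = 2*cos(2*x) dx. When x = 0, u = 0; when x = pi/4, u = 1.
The integral becomes ∫ cos(u) du from 0 to 1, with antiderivative sin(u).
Back in x: F(x) = sin(sin(2*x)).
Then F(pi/4) - F(0) = (sin(1)) - (0) = sin(1).

sin(1)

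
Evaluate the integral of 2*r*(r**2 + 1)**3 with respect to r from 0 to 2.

Let u = r**2 + 1, so du = 2*r dr. When r = 0, u = 1; when r = 2, u = 5.
The integral becomes ∫ u**3 du from 1 to 5, with antiderivative u**4/4.
Back in r: F(r) = (r**2 + 1)**4/4.
Then F(2) - F(0) = (625/4) - (1/4) = 156.

156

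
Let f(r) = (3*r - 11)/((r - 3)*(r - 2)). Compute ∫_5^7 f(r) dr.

Factor the denominator: r**2 - 5*r + 6 = (r - 2)(r - 3).
Partial fractions: (3*r - 11)/((r - 3)*(r - 2)) = 5/(r - 2) - 2/(r - 3).
An antiderivative is F(r) = -2*log(r - 3) + 5*log(r - 2).
Then F(7) - F(5) = (-4*log(2) + 5*log(5)) - (-2*log(2) + 5*log(3)) = -5*log(3) - 2*log(2) + 5*log(5).

-5*log(3) - 2*log(2) + 5*log(5)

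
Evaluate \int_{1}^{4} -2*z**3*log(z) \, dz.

Integrate by parts once (u = ln z, dv = -2*z**3 dz).
An antiderivative is F(z) = -z**4*(4*log(z) - 1)/8.
Then F(4) - F(1) = (32 - 256*log(2)) - (1/8) = 255/8 - 256*log(2).

255/8 - 256*log(2)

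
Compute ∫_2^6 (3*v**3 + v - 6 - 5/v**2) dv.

2851/3

By the power rule, an antiderivative is F(v) = 3*v**4/4 + v**2/2 - 6*v + 5/v.
Then F(6) - F(2) = (5729/6) - (9/2) = 2851/3.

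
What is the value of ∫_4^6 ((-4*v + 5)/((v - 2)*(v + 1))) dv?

-3*log(7) - log(2) + 3*log(5)

Factor the denominator: v**2 - v - 2 = (v + 1)(v - 2).
Partial fractions: (-4*v + 5)/((v - 2)*(v + 1)) = -3/(v + 1) - 1/(v - 2).
An antiderivative is F(v) = -log(v - 2) - 3*log(v + 1).
Then F(6) - F(4) = (-3*log(7) - 2*log(2)) - (-3*log(5) - log(2)) = -3*log(7) - log(2) + 3*log(5).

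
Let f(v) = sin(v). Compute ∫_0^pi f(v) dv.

2

An antiderivative is F(v) = -cos(v).
Then F(pi) - F(0) = (1) - (-1) = 2.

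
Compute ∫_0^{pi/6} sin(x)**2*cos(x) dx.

Let u = sin(x), so du = cos(x) dx. When x = 0, u = 0; when x = pi/6, u = 1/2.
The integral becomes ∫ u**2 du from 0 to 1/2, with antiderivative u**3/3.
Back in x: F(x) = sin(x)**3/3.
Then F(pi/6) - F(0) = (1/24) - (0) = 1/24.

1/24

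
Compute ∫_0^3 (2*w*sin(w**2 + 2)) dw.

cos(2) - cos(11)

Let u = w**2 + 2, so du = 2*w dw. When w = 0, u = 2; when w = 3, u = 11.
The integral becomes ∫ sin(u) du from 2 to 11, with antiderivative -cos(u).
Back in w: F(w) = -cos(w**2 + 2).
Then F(3) - F(0) = (-cos(11)) - (-cos(2)) = cos(2) - cos(11).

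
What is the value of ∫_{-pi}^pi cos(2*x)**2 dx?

pi

Use the identity cos^2(2*x) = (1 + cos(4*x))/2.
An antiderivative is F(x) = x/2 + sin(4*x)/8.
Then F(pi) - F(-pi) = (pi/2) - (-pi/2) = pi.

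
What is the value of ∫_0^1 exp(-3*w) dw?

-(1 - exp(3))*exp(-3)/3

An antiderivative is F(w) = -exp(-3*w)/3.
Then F(1) - F(0) = (-exp(-3)/3) - (-1/3) = -(1 - exp(3))*exp(-3)/3.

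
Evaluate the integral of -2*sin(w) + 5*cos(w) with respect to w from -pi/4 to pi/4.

An antiderivative is F(w) = 5*sin(w) + 2*cos(w).
Then F(pi/4) - F(-pi/4) = (7*sqrt(2)/2) - (-3*sqrt(2)/2) = 5*sqrt(2).

5*sqrt(2)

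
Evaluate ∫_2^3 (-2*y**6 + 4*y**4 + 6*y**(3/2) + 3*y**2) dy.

By the power rule, an antiderivative is F(y) = -2*y**7/7 + 12*y**(5/2)/5 + 4*y**5/5 + y**3.
Then F(3) - F(2) = (-14121/35 + 108*sqrt(3)/5) - (-104/35 + 48*sqrt(2)/5) = -14017/35 - 48*sqrt(2)/5 + 108*sqrt(3)/5.

-14017/35 - 48*sqrt(2)/5 + 108*sqrt(3)/5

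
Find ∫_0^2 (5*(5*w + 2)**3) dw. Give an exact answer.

Let u = 5*w + 2, so du = 5 dw. When w = 0, u = 2; when w = 2, u = 12.
The integral becomes ∫ u**3 du from 2 to 12, with antiderivative u**4/4.
Back in w: F(w) = (5*w + 2)**4/4.
Then F(2) - F(0) = (5184) - (4) = 5180.

5180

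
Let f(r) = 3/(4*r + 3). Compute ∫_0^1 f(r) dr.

-3*log(3)/4 + 3*log(7)/4

An antiderivative is F(r) = 3*log(4*r + 3)/4.
Then F(1) - F(0) = (3*log(7)/4) - (3*log(3)/4) = -3*log(3)/4 + 3*log(7)/4.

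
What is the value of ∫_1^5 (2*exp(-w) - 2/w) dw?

An antiderivative is F(w) = -2*log(w) - 2*exp(-w).
Then F(5) - F(1) = (-2*log(5) - 2*exp(-5)) - (-2*exp(-1)) = -2*log(5) - 2*exp(-5) + 2*exp(-1).

-2*log(5) - 2*exp(-5) + 2*exp(-1)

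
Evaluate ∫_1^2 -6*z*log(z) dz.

9/2 - 12*log(2)

Integrate by parts once (u = ln z, dv = -6*z dz).
An antiderivative is F(z) = -3*z**2*(2*log(z) - 1)/2.
Then F(2) - F(1) = (6 - 12*log(2)) - (3/2) = 9/2 - 12*log(2).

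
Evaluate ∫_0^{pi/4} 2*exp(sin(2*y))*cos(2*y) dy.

-1 + E

Let u = sin(2*y), so du = 2*cos(2*y) dy. When y = 0, u = 0; when y = pi/4, u = 1.
The integral becomes ∫ exp(u) du from 0 to 1, with antiderivative exp(u).
Back in y: F(y) = exp(sin(2*y)).
Then F(pi/4) - F(0) = (E) - (1) = -1 + E.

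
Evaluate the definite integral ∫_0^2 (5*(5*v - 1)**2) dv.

730/3

Let u = 5*v - 1, so du = 5 dv. When v = 0, u = -1; when v = 2, u = 9.
The integral becomes ∫ u**2 du from -1 to 9, with antiderivative u**3/3.
Back in v: F(v) = (5*v - 1)**3/3.
Then F(2) - F(0) = (243) - (-1/3) = 730/3.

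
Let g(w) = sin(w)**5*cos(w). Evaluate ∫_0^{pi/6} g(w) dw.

1/384

Let u = sin(w), so du = cos(w) dw. When w = 0, u = 0; when w = pi/6, u = 1/2.
The integral becomes ∫ u**5 du from 0 to 1/2, with antiderivative u**6/6.
Back in w: F(w) = sin(w)**6/6.
Then F(pi/6) - F(0) = (1/384) - (0) = 1/384.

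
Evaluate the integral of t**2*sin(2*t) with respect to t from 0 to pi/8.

-1/4 - sqrt(2)*pi**2/256 + sqrt(2)*pi/32 + sqrt(2)/8

Integrate by parts twice (u = t^2, dv = sin(2*t) dt).
An antiderivative is F(t) = -t**2*cos(2*t)/2 + t*sin(2*t)/2 + cos(2*t)/4.
Then F(pi/8) - F(0) = (sqrt(2)*(-pi**2 + 8*pi + 32)/256) - (1/4) = -1/4 - sqrt(2)*pi**2/256 + sqrt(2)*pi/32 + sqrt(2)/8.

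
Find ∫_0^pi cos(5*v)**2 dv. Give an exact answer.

pi/2

Use the identity cos^2(5*v) = (1 + cos(10*v))/2.
An antiderivative is F(v) = v/2 + sin(10*v)/20.
Then F(pi) - F(0) = (pi/2) - (0) = pi/2.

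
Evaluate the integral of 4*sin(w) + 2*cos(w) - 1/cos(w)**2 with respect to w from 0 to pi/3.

2

An antiderivative is F(w) = 2*sin(w) - 4*cos(w) - tan(w).
Then F(pi/3) - F(0) = (-2) - (-4) = 2.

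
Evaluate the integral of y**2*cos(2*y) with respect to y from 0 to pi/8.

Integrate by parts twice (u = y^2, dv = cos(2*y) dy).
An antiderivative is F(y) = y**2*sin(2*y)/2 + y*cos(2*y)/2 - sin(2*y)/4.
Then F(pi/8) - F(0) = (sqrt(2)*(-32 + pi**2 + 8*pi)/256) - (0) = sqrt(2)*(-32 + pi**2 + 8*pi)/256.

sqrt(2)*(-32 + pi**2 + 8*pi)/256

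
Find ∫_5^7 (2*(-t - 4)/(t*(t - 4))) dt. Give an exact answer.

Factor the denominator: t**2 - 4*t = t(t - 4).
Partial fractions: 2*(-t - 4)/(t*(t - 4)) = 2/t - 4/(t - 4).
An antiderivative is F(t) = 2*log(t) - 4*log(t - 4).
Then F(7) - F(5) = (log(49/81)) - (log(25)) = -4*log(3) - 2*log(5) + 2*log(7).

-4*log(3) - 2*log(5) + 2*log(7)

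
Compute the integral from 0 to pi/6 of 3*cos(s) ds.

3/2

An antiderivative is F(s) = 3*sin(s).
Then F(pi/6) - F(0) = (3/2) - (0) = 3/2.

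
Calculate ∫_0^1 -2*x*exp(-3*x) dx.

Integrate by parts once (u = x, dv = -2*exp(-3*x) dx).
An antiderivative is F(x) = (6*x + 2)*exp(-3*x)/9.
Then F(1) - F(0) = (8*exp(-3)/9) - (2/9) = -2/9 + 8*exp(-3)/9.

-2/9 + 8*exp(-3)/9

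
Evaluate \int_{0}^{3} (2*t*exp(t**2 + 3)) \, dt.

Let u = t**2 + 3, so du = 2*t dt. When t = 0, u = 3; when t = 3, u = 12.
The integral becomes ∫ exp(u) du from 3 to 12, with antiderivative exp(u).
Back in t: F(t) = exp(t**2 + 3).
Then F(3) - F(0) = (exp(12)) - (exp(3)) = -exp(3) + exp(12).

-exp(3) + exp(12)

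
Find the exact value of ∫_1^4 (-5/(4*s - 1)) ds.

An antiderivative is F(s) = -5*log(4*s - 1)/4.
Then F(4) - F(1) = (-5*log(15)/4) - (-5*log(3)/4) = -5*log(5)/4.

-5*log(5)/4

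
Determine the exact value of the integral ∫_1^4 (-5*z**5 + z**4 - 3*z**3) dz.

-67983/20

By the power rule, an antiderivative is F(z) = -5*z**6/6 + z**5/5 - 3*z**4/4.
Then F(4) - F(1) = (-51008/15) - (-83/60) = -67983/20.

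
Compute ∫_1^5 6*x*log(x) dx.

-36 + 75*log(5)

Integrate by parts once (u = ln x, dv = 6*x dx).
An antiderivative is F(x) = 3*x**2*(2*log(x) - 1)/2.
Then F(5) - F(1) = (-75/2 + 75*log(5)) - (-3/2) = -36 + 75*log(5).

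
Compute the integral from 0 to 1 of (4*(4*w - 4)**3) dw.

Let u = 4*w - 4, so du = 4 dw. When w = 0, u = -4; when w = 1, u = 0.
The integral becomes ∫ u**3 du from -4 to 0, with antiderivative u**4/4.
Back in w: F(w) = (4*w - 4)**4/4.
Then F(1) - F(0) = (0) - (64) = -64.

-64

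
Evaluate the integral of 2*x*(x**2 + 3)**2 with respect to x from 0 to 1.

Let u = x**2 + 3, so du = 2*x dx. When x = 0, u = 3; when x = 1, u = 4.
The integral becomes ∫ u**2 du from 3 to 4, with antiderivative u**3/3.
Back in x: F(x) = (x**2 + 3)**3/3.
Then F(1) - F(0) = (64/3) - (9) = 37/3.

37/3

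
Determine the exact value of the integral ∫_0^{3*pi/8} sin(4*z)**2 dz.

Use the identity sin^2(4*z) = (1 - cos(8*z))/2.
An antiderivative is F(z) = z/2 - sin(8*z)/16.
Then F(3*pi/8) - F(0) = (3*pi/16) - (0) = 3*pi/16.

3*pi/16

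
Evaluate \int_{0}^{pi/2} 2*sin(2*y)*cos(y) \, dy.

Use the identity sin(2*y)cos(y) = [sin(3*y) + sin(y)]/2.
An antiderivative is F(y) = -cos(y) - cos(3*y)/3.
Then F(pi/2) - F(0) = (0) - (-4/3) = 4/3.

4/3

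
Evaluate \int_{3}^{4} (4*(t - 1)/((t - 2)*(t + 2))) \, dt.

-3*log(5) + 4*log(2) + 3*log(3)

Factor the denominator: t**2 - 4 = (t + 2)(t - 2).
Partial fractions: 4*(t - 1)/((t - 2)*(t + 2)) = 3/(t + 2) + 1/(t - 2).
An antiderivative is F(t) = log(t - 2) + 3*log(t + 2).
Then F(4) - F(3) = (4*log(2) + 3*log(3)) - (3*log(5)) = -3*log(5) + 4*log(2) + 3*log(3).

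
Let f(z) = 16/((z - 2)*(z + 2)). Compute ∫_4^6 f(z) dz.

log(81/16)

Factor the denominator: z**2 - 4 = (z + 2)(z - 2).
Partial fractions: 16/((z - 2)*(z + 2)) = -4/(z + 2) + 4/(z - 2).
An antiderivative is F(z) = 4*log(z - 2) - 4*log(z + 2).
Then F(6) - F(4) = (-log(16)) - (-log(81)) = log(81/16).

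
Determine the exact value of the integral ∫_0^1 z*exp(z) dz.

1

Integrate by parts once (u = z, dv = exp(z) dz).
An antiderivative is F(z) = (z - 1)*exp(z).
Then F(1) - F(0) = (0) - (-1) = 1.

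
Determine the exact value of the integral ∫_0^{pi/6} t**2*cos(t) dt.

Integrate by parts twice (u = t^2, dv = cos(t) dt).
An antiderivative is F(t) = t**2*sin(t) + 2*t*cos(t) - 2*sin(t).
Then F(pi/6) - F(0) = (-1 + pi**2/72 + sqrt(3)*pi/6) - (0) = -1 + pi**2/72 + sqrt(3)*pi/6.

-1 + pi**2/72 + sqrt(3)*pi/6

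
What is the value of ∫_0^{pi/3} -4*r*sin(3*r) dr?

-4*pi/9

Integrate by parts once (u = r, dv = -4*sin(3*r) dr).
An antiderivative is F(r) = 4*r*cos(3*r)/3 - 4*sin(3*r)/9.
Then F(pi/3) - F(0) = (-4*pi/9) - (0) = -4*pi/9.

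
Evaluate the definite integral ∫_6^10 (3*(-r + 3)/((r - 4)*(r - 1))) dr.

Factor the denominator: r**2 - 5*r + 4 = (r - 1)(r - 4).
Partial fractions: 3*(-r + 3)/((r - 4)*(r - 1)) = -2/(r - 1) - 1/(r - 4).
An antiderivative is F(r) = -log(r - 4) - 2*log(r - 1).
Then F(10) - F(6) = (-5*log(3) - log(2)) - (-log(50)) = -5*log(3) + 2*log(5).

-5*log(3) + 2*log(5)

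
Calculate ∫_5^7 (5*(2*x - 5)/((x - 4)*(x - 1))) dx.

-5*log(2) + 10*log(3)

Factor the denominator: x**2 - 5*x + 4 = (x - 1)(x - 4).
Partial fractions: 5*(2*x - 5)/((x - 4)*(x - 1)) = 5/(x - 1) + 5/(x - 4).
An antiderivative is F(x) = 5*log(x - 4) + 5*log(x - 1).
Then F(7) - F(5) = (5*log(2) + 10*log(3)) - (10*log(2)) = -5*log(2) + 10*log(3).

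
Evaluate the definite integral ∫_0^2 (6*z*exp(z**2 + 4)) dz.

Let u = z**2 + 4, so du = 2*z dz. When z = 0, u = 4; when z = 2, u = 8.
The integral becomes 3·∫ exp(u) du from 4 to 8, with antiderivative 3*exp(u).
Back in z: F(z) = 3*exp(z**2 + 4).
Then F(2) - F(0) = (3*exp(8)) - (3*exp(4)) = -3*(1 - exp(4))*exp(4).

-3*(1 - exp(4))*exp(4)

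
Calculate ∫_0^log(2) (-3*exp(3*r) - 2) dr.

An antiderivative is F(r) = -exp(3*r) - 2*r.
Then F(log(2)) - F(0) = (-8 - 2*log(2)) - (-1) = -7 - log(4).

-7 - log(4)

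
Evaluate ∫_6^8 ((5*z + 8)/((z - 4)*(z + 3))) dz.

Factor the denominator: z**2 - z - 12 = (z + 3)(z - 4).
Partial fractions: (5*z + 8)/((z - 4)*(z + 3)) = 1/(z + 3) + 4/(z - 4).
An antiderivative is F(z) = 4*log(z - 4) + log(z + 3).
Then F(8) - F(6) = (log(11) + 8*log(2)) - (2*log(3) + 4*log(2)) = -2*log(3) + log(11) + 4*log(2).

-2*log(3) + log(11) + 4*log(2)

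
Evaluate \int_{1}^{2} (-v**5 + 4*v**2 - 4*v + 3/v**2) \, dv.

By the power rule, an antiderivative is F(v) = -v**6/6 + 4*v**3/3 - 2*v**2 - 3/v.
Then F(2) - F(1) = (-19/2) - (-23/6) = -17/3.

-17/3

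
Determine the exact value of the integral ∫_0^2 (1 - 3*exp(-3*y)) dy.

An antiderivative is F(y) = y + exp(-3*y).
Then F(2) - F(0) = (exp(-6) + 2) - (1) = exp(-6) + 1.

exp(-6) + 1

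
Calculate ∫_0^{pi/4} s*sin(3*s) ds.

sqrt(2)*(4 + 3*pi)/72

Integrate by parts once (u = s, dv = sin(3*s) ds).
An antiderivative is F(s) = -s*cos(3*s)/3 + sin(3*s)/9.
Then F(pi/4) - F(0) = (sqrt(2)*(4 + 3*pi)/72) - (0) = sqrt(2)*(4 + 3*pi)/72.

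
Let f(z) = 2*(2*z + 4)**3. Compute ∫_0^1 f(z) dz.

260

Let u = 2*z + 4, so du = 2 dz. When z = 0, u = 4; when z = 1, u = 6.
The integral becomes ∫ u**3 du from 4 to 6, with antiderivative u**4/4.
Back in z: F(z) = (2*z + 4)**4/4.
Then F(1) - F(0) = (324) - (64) = 260.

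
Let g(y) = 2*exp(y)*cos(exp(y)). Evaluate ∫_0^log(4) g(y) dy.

Let u = exp(y), so du = exp(y) dy. When y = 0, u = 1; when y = log(4), u = 4.
The integral becomes 2·∫ cos(u) du from 1 to 4, with antiderivative 2*sin(u).
Back in y: F(y) = 2*sin(exp(y)).
Then F(log(4)) - F(0) = (2*sin(4)) - (2*sin(1)) = -2*sin(1) + 2*sin(4).

-2*sin(1) + 2*sin(4)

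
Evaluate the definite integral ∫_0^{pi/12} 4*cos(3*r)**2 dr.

1/3 + pi/6

Use the identity cos^2(3*r) = (1 + cos(6*r))/2.
An antiderivative is F(r) = 2*r + sin(6*r)/3.
Then F(pi/12) - F(0) = (1/3 + pi/6) - (0) = 1/3 + pi/6.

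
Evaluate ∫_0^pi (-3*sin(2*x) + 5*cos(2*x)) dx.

An antiderivative is F(x) = 5*sin(2*x)/2 + 3*cos(2*x)/2.
Then F(pi) - F(0) = (3/2) - (3/2) = 0.

0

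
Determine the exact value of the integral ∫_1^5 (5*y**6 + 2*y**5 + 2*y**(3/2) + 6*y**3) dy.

20*sqrt(5) + 2168112/35

By the power rule, an antiderivative is F(y) = 5*y**7/7 + y**6/3 + 4*y**(5/2)/5 + 3*y**4/2.
Then F(5) - F(1) = (20*sqrt(5) + 2601875/42) - (703/210) = 20*sqrt(5) + 2168112/35.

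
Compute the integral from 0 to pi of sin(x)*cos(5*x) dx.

0

Use the identity sin(x)cos(5*x) = [sin(6*x) + sin(-4*x)]/2.
An antiderivative is F(x) = cos(4*x)/8 - cos(6*x)/12.
Then F(pi) - F(0) = (1/24) - (1/24) = 0.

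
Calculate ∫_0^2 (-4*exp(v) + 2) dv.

8 - 4*exp(2)

An antiderivative is F(v) = 2*v - 4*exp(v).
Then F(2) - F(0) = (4 - 4*exp(2)) - (-4) = 8 - 4*exp(2).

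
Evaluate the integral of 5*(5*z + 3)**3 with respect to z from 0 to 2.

7120

Let u = 5*z + 3, so du = 5 dz. When z = 0, u = 3; when z = 2, u = 13.
The integral becomes ∫ u**3 du from 3 to 13, with antiderivative u**4/4.
Back in z: F(z) = (5*z + 3)**4/4.
Then F(2) - F(0) = (28561/4) - (81/4) = 7120.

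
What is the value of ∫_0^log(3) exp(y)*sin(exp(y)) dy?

Let u = exp(y), so du = exp(y) dy. When y = 0, u = 1; when y = log(3), u = 3.
The integral becomes ∫ sin(u) du from 1 to 3, with antiderivative -cos(u).
Back in y: F(y) = -cos(exp(y)).
Then F(log(3)) - F(0) = (-cos(3)) - (-cos(1)) = cos(1) - cos(3).

cos(1) - cos(3)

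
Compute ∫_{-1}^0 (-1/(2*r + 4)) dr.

An antiderivative is F(r) = -log(2*r + 4)/2.
Then F(0) - F(-1) = (-log(2)) - (-log(2)/2) = -log(2)/2.

-log(2)/2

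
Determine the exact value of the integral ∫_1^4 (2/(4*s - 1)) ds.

An antiderivative is F(s) = log(4*s - 1)/2.
Then F(4) - F(1) = (log(15)/2) - (log(3)/2) = log(5)/2.

log(5)/2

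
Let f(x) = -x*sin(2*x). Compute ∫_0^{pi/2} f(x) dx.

Integrate by parts once (u = x, dv = -sin(2*x) dx).
An antiderivative is F(x) = x*cos(2*x)/2 - sin(2*x)/4.
Then F(pi/2) - F(0) = (-pi/4) - (0) = -pi/4.

-pi/4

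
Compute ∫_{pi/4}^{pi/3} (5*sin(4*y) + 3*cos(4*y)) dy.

An antiderivative is F(y) = 3*sin(4*y)/4 - 5*cos(4*y)/4.
Then F(pi/3) - F(pi/4) = (5/8 - 3*sqrt(3)/8) - (5/4) = -3*sqrt(3)/8 - 5/8.

-3*sqrt(3)/8 - 5/8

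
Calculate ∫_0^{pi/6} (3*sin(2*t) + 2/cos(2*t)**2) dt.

3/4 + sqrt(3)

An antiderivative is F(t) = -3*cos(2*t)/2 + tan(2*t).
Then F(pi/6) - F(0) = (-3/4 + sqrt(3)) - (-3/2) = 3/4 + sqrt(3).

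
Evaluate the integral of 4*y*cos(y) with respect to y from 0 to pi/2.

-4 + 2*pi

Integrate by parts once (u = y, dv = 4*cos(y) dy).
An antiderivative is F(y) = 4*y*sin(y) + 4*cos(y).
Then F(pi/2) - F(0) = (2*pi) - (4) = -4 + 2*pi.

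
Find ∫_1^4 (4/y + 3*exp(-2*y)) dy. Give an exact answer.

An antiderivative is F(y) = 4*log(y) - 3*exp(-2*y)/2.
Then F(4) - F(1) = (-3*exp(-8)/2 + 8*log(2)) - (-3*exp(-2)/2) = -3*exp(-8)/2 + 3*exp(-2)/2 + 8*log(2).

-3*exp(-8)/2 + 3*exp(-2)/2 + 8*log(2)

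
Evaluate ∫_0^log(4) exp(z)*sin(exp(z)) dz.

cos(1) - cos(4)

Let u = exp(z), so du = exp(z) dz. When z = 0, u = 1; when z = log(4), u = 4.
The integral becomes ∫ sin(u) du from 1 to 4, with antiderivative -cos(u).
Back in z: F(z) = -cos(exp(z)).
Then F(log(4)) - F(0) = (-cos(4)) - (-cos(1)) = cos(1) - cos(4).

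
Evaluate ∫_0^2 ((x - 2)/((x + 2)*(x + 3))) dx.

Factor the denominator: x**2 + 5*x + 6 = (x + 3)(x + 2).
Partial fractions: (x - 2)/((x + 2)*(x + 3)) = 5/(x + 3) - 4/(x + 2).
An antiderivative is F(x) = -4*log(x + 2) + 5*log(x + 3).
Then F(2) - F(0) = (-8*log(2) + 5*log(5)) - (-4*log(2) + 5*log(3)) = -5*log(3) - 4*log(2) + 5*log(5).

-5*log(3) - 4*log(2) + 5*log(5)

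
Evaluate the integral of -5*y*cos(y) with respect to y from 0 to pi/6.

-5*sqrt(3)/2 - 5*pi/12 + 5

Integrate by parts once (u = y, dv = -5*cos(y) dy).
An antiderivative is F(y) = -5*y*sin(y) - 5*cos(y).
Then F(pi/6) - F(0) = (-5*sqrt(3)/2 - 5*pi/12) - (-5) = -5*sqrt(3)/2 - 5*pi/12 + 5.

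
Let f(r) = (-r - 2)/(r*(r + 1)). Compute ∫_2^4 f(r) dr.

log(5/12)

Factor the denominator: r**2 + r = (r + 1)r.
Partial fractions: (-r - 2)/(r*(r + 1)) = 1/(r + 1) - 2/r.
An antiderivative is F(r) = -2*log(r) + log(r + 1).
Then F(4) - F(2) = (log(5/16)) - (log(3/4)) = log(5/12).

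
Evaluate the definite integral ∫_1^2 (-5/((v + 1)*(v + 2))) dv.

Factor the denominator: v**2 + 3*v + 2 = (v + 2)(v + 1).
Partial fractions: -5/((v + 1)*(v + 2)) = 5/(v + 2) - 5/(v + 1).
An antiderivative is F(v) = -5*log(v + 1) + 5*log(v + 2).
Then F(2) - F(1) = (-5*log(3) + 10*log(2)) - (-5*log(2) + 5*log(3)) = -10*log(3) + 15*log(2).

-10*log(3) + 15*log(2)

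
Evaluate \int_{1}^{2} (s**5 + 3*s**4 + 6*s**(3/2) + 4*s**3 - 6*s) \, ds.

48*sqrt(2)/5 + 327/10

By the power rule, an antiderivative is F(s) = s**6/6 + 12*s**(5/2)/5 + 3*s**5/5 + s**4 - 3*s**2.
Then F(2) - F(1) = (48*sqrt(2)/5 + 508/15) - (7/6) = 48*sqrt(2)/5 + 327/10.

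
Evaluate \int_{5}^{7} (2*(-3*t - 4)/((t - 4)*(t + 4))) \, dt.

Factor the denominator: t**2 - 16 = (t + 4)(t - 4).
Partial fractions: 2*(-3*t - 4)/((t - 4)*(t + 4)) = -2/(t + 4) - 4/(t - 4).
An antiderivative is F(t) = -4*log(t - 4) - 2*log(t + 4).
Then F(7) - F(5) = (-2*log(11) - 4*log(3)) - (-log(81)) = -2*log(11).

-2*log(11)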